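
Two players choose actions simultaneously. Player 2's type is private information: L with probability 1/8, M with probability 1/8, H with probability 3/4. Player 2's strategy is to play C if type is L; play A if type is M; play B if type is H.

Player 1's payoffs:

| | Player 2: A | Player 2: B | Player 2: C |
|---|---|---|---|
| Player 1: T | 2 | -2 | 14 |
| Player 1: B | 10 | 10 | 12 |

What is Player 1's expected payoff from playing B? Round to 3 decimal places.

10.250

Take the expectation over Player 2's type, weighting each type's action by its prior probability.
E[B] = 1/8·12 + 1/8·10 + 3/4·10 = 3/2 + 5/4 + 15/2 = 41/4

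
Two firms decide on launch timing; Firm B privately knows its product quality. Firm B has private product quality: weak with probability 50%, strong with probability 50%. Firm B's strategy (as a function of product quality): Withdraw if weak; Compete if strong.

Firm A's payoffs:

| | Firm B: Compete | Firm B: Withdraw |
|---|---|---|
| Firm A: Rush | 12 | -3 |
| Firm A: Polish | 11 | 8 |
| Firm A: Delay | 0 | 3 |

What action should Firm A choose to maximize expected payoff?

E[Rush] = 0.5·(-3) + 0.5·(12) = 4.5
E[Polish] = 0.5·(8) + 0.5·(11) = 9.5
E[Delay] = 0.5·(3) + 0.5·(0) = 1.5
Best response: Polish (9.5 is the largest).

Polish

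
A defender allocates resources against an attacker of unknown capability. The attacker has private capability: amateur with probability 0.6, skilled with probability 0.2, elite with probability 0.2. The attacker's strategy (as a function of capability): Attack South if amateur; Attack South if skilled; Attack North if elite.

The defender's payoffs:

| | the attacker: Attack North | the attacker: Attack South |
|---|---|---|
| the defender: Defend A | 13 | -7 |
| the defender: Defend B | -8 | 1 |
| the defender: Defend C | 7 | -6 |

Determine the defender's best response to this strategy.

Defend B

E[Defend A] = 0.6·(-7) + 0.2·(-7) + 0.2·(13) = -3
E[Defend B] = 0.6·(1) + 0.2·(1) + 0.2·(-8) = -0.8
E[Defend C] = 0.6·(-6) + 0.2·(-6) + 0.2·(7) = -3.4
Best response: Defend B (-0.8 is the largest).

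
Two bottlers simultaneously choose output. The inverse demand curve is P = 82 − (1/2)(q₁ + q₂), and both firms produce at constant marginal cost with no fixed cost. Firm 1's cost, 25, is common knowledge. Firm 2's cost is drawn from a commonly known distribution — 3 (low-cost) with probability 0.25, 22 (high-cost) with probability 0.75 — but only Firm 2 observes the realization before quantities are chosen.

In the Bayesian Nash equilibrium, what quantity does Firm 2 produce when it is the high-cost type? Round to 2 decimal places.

Firm 2 with cost c maximizes (82 − (1/2)(q₁+q₂) − c)·q₂, giving q₂(c) = (82 − c − (1/2)q₁).
E[c₂] = 0.25·3 + 0.75·22 = 17.25
Firm 1's FOC against E[q₂] yields q₁ = (82 − 2·25 + E[c₂])/(3/2) = (82 − 50 + 17.25)/(3/2) = 32.8333.
q₂(high-cost) = (82 − 22 − (1/2)·32.8333) = 43.5833.

43.58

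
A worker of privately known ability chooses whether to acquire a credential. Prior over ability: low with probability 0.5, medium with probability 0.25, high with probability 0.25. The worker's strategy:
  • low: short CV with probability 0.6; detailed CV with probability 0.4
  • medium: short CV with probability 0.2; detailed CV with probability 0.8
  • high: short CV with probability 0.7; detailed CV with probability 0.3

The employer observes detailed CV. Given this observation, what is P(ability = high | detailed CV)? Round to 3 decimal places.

P(detailed CV) = 0.5·0.4 + 0.25·0.8 + 0.25·0.3 = 0.475
P(high | detailed CV) = (0.25·0.3) / 0.475 = 0.075 / 0.475 = 0.157895

0.158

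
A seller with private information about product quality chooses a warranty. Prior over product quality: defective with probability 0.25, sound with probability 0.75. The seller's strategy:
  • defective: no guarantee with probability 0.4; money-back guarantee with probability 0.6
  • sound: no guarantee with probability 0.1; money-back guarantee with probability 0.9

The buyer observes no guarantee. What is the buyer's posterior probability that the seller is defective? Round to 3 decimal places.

Apply Bayes' rule using the sender's strategy as the likelihood.
P(no guarantee) = 0.25·0.4 + 0.75·0.1 = 0.175
P(defective | no guarantee) = (0.25·0.4) / 0.175 = 0.1 / 0.175 = 0.571429

0.571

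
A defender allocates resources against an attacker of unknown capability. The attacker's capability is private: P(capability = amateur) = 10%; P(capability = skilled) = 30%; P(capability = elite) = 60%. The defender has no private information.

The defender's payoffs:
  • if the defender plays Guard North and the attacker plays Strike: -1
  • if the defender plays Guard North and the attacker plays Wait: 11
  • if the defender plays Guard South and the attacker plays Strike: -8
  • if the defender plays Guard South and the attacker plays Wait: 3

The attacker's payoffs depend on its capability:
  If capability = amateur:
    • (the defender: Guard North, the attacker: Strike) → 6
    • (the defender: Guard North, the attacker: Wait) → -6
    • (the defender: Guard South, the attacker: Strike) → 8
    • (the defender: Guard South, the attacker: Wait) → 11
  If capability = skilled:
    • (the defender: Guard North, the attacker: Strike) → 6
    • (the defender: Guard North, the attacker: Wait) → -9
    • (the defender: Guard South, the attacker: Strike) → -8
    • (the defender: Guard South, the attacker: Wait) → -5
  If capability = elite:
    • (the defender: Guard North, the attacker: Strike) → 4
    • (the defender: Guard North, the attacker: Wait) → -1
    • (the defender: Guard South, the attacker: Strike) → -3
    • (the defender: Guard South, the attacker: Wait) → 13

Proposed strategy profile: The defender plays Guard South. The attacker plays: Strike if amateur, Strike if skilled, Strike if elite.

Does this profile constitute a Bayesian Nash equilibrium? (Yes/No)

No

The defender plays Guard South: E[Guard South] = 0.1·(-8) + 0.3·(-8) + 0.6·(-8) = -8; E[Guard North] = -1. Not best-responding. ✗
The attacker (capability amateur), facing Guard South: Strike gives 8, Wait gives 11. Proposed Strike is not best — profitable deviation exists. ✗
The attacker (capability skilled), facing Guard South: Strike gives -8, Wait gives -5. Proposed Strike is not best — profitable deviation exists. ✗
The attacker (capability elite), facing Guard South: Strike gives -3, Wait gives 13. Proposed Strike is not best — profitable deviation exists. ✗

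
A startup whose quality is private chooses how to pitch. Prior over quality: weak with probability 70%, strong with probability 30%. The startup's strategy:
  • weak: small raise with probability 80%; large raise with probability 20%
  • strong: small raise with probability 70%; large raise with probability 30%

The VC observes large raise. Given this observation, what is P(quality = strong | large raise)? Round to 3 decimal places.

0.391

P(large raise) = 0.7·0.2 + 0.3·0.3 = 0.23
P(strong | large raise) = (0.3·0.3) / 0.23 = 0.09 / 0.23 = 0.391304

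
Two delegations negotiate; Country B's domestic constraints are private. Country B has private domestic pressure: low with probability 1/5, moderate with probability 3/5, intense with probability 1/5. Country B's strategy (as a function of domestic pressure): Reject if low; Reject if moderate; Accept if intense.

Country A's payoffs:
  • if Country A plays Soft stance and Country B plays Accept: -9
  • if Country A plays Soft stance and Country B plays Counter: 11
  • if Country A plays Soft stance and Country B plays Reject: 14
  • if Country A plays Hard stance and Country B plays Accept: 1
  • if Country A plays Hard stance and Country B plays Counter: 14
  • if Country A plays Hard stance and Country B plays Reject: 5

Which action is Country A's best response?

Soft stance

Compute Country A's expected payoff for each action, taking the expectation over Country B's type.
E[Soft stance] = 1/5·(14) + 3/5·(14) + 1/5·(-9) = 47/5
E[Hard stance] = 1/5·(5) + 3/5·(5) + 1/5·(1) = 21/5
Best response: Soft stance (47/5 is the largest).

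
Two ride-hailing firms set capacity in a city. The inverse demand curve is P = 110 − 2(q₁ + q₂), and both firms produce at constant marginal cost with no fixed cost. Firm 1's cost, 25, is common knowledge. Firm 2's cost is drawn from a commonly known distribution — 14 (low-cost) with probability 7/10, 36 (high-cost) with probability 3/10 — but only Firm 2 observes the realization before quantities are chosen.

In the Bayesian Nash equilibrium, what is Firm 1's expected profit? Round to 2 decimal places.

360.91

Type-c best response for Firm 2: q₂(c) = (110 − c)/4 − q₁/2.
Firm 1 maximizes expected profit; its first-order condition is 110 − 4q₁ − 2E[q₂] − 25 = 0.
Substituting E[q₂] and solving: E[c₂] = 20.6, so q₁ = (110 − 2·25 + 20.6)/6 = 13.4333.
E[P] = 110 − 2·(q₁ + E[q₂]) = 51.8667; Firm 1's expected profit = (E[P] − 25)·q₁ = (51.8667 − 25)·13.4333 = 360.909.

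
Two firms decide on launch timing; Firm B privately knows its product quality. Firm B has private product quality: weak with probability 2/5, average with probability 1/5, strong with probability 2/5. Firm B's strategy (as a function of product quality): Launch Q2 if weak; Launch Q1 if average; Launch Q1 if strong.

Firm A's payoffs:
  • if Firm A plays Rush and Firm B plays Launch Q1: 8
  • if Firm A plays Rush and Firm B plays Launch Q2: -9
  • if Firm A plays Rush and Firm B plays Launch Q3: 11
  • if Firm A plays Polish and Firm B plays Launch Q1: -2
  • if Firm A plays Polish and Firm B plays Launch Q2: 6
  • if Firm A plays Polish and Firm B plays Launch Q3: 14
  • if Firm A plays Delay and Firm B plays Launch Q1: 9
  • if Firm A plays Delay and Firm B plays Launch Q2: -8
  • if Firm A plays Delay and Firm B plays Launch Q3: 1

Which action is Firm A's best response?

Compute Firm A's expected payoff for each action, taking the expectation over Firm B's type.
E[Rush] = 2/5·(-9) + 1/5·(8) + 2/5·(8) = 6/5
E[Polish] = 2/5·(6) + 1/5·(-2) + 2/5·(-2) = 6/5
E[Delay] = 2/5·(-8) + 1/5·(9) + 2/5·(9) = 11/5
Best response: Delay (11/5 is the largest).

Delay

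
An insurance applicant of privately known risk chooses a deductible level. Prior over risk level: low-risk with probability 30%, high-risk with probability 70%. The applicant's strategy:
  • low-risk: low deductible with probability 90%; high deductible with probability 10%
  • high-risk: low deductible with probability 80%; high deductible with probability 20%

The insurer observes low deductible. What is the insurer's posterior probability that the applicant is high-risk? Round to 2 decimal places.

0.67

P(low deductible) = 0.3·0.9 + 0.7·0.8 = 0.83
P(high-risk | low deductible) = (0.7·0.8) / 0.83 = 0.56 / 0.83 = 0.674699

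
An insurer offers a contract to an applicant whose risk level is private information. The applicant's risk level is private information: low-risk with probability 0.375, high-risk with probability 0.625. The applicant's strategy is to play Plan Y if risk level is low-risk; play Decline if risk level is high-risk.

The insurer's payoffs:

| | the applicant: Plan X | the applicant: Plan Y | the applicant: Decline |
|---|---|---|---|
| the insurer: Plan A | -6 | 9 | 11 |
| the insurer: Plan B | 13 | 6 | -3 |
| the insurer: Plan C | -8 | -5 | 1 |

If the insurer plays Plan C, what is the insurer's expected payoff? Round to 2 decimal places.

-1.25

E[Plan C] = 0.375·(-5) + 0.625·1 = (-1.875) + 0.625 = -1.25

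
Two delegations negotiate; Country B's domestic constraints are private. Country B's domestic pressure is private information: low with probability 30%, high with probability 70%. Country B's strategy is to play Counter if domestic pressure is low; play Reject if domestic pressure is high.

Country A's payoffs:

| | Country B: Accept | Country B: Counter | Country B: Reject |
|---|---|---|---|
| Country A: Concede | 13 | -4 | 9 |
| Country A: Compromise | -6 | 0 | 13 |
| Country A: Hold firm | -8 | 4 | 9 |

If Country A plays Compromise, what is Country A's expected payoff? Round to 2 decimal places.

E[Compromise] = 0.3·0 + 0.7·13 = 0 + 9.1 = 9.1

9.10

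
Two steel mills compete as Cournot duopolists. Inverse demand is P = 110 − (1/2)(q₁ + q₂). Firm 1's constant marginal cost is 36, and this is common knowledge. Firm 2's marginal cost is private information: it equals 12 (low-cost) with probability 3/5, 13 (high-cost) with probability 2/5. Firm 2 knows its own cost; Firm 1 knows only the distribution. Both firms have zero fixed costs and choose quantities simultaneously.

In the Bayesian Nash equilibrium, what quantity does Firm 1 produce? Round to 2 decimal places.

33.60

Firm 2 with cost c maximizes (110 − (1/2)(q₁+q₂) − c)·q₂, giving q₂(c) = (110 − c − (1/2)q₁).
E[c₂] = 3/5·12 + 2/5·13 = 12.4
Firm 1's FOC against E[q₂] yields q₁ = (110 − 2·36 + E[c₂])/(3/2) = (110 − 72 + 12.4)/(3/2) = 33.6.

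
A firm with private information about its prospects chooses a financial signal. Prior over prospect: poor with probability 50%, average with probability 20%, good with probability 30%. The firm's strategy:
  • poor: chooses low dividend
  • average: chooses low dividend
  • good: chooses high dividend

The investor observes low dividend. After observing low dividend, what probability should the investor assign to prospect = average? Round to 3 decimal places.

0.286

P(low dividend) = 0.5·1 + 0.2·1 + 0.3·0 = 0.7
P(average | low dividend) = (0.2·1) / 0.7 = 0.2 / 0.7 = 0.285714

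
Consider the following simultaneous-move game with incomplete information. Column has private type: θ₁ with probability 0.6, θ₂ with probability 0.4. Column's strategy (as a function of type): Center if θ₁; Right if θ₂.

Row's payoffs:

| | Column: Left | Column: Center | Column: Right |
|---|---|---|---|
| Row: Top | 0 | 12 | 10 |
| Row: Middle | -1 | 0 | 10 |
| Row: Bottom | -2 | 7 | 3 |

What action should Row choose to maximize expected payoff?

E[Top] = 0.6·(12) + 0.4·(10) = 11.2
E[Middle] = 0.6·(0) + 0.4·(10) = 4
E[Bottom] = 0.6·(7) + 0.4·(3) = 5.4
Best response: Top (11.2 is the largest).

Top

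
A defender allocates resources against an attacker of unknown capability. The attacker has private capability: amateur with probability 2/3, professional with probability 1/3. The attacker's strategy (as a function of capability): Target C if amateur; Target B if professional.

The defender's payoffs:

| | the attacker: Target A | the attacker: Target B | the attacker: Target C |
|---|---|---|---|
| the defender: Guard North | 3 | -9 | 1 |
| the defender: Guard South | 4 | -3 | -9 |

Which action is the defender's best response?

Guard North

E[Guard North] = 2/3·(1) + 1/3·(-9) = -7/3
E[Guard South] = 2/3·(-9) + 1/3·(-3) = -7
Best response: Guard North (-7/3 is the largest).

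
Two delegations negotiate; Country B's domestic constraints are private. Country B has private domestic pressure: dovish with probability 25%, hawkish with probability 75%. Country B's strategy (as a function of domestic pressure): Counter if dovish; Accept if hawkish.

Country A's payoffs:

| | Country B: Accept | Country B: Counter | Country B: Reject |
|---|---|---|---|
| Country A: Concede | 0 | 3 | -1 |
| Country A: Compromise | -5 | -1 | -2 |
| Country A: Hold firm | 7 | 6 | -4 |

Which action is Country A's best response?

Hold firm

E[Concede] = 0.25·(3) + 0.75·(0) = 0.75
E[Compromise] = 0.25·(-1) + 0.75·(-5) = -4
E[Hold firm] = 0.25·(6) + 0.75·(7) = 6.75
Best response: Hold firm (6.75 is the largest).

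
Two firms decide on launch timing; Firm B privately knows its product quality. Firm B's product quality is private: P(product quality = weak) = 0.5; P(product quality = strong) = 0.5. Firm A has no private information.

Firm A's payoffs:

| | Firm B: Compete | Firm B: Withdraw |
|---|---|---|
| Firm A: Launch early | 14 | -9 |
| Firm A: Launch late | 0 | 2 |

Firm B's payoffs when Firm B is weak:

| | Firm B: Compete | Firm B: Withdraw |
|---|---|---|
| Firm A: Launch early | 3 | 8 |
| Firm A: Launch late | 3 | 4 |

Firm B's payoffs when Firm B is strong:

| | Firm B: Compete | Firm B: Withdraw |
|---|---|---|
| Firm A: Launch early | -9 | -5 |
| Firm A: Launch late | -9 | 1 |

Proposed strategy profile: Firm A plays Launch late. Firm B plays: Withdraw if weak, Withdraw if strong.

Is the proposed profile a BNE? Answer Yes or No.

Yes

Firm A plays Launch late: E[Launch late] = 0.5·(2) + 0.5·(2) = 2; E[Launch early] = -9. Best-responding. ✓
Firm B (product quality weak), facing Launch late: Compete gives 3, Withdraw gives 4. Proposed Withdraw is best. ✓
Firm B (product quality strong), facing Launch late: Compete gives -9, Withdraw gives 1. Proposed Withdraw is best. ✓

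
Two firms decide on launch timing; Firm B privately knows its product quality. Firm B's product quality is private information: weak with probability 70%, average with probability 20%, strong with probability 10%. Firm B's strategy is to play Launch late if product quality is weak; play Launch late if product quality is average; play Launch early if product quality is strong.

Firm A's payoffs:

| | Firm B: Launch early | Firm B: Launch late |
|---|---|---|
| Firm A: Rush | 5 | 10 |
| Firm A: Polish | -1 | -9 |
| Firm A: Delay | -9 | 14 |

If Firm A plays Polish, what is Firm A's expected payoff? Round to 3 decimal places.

Take the expectation over Firm B's product quality, weighting each type's action by its prior probability.
E[Polish] = 0.7·(-9) + 0.2·(-9) + 0.1·(-1) = (-6.3) + (-1.8) + (-0.1) = -8.2

-8.200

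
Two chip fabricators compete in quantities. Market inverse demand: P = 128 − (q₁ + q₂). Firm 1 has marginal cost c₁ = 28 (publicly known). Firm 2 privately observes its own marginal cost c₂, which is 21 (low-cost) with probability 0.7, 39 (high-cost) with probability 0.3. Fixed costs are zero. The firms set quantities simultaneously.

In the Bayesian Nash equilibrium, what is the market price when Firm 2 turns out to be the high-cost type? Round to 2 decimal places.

67.10

Type-c best response for Firm 2: q₂(c) = (128 − c)/2 − q₁/2.
Firm 1 maximizes expected profit; its first-order condition is 128 − 2q₁ − E[q₂] − 28 = 0.
Substituting E[q₂] and solving: E[c₂] = 26.4, so q₁ = (128 − 2·28 + 26.4)/3 = 32.8.
q₂(high-cost) = 28.1, so P = 128 − (32.8 + 28.1) = 67.1.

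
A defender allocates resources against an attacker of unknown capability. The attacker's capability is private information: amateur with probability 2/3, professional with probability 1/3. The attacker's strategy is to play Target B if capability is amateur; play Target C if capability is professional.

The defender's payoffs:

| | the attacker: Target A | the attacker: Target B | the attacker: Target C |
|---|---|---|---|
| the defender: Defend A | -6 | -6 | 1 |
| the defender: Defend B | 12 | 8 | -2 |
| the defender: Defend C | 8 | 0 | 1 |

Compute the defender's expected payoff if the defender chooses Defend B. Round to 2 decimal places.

4.67

Take the expectation over the attacker's capability, weighting each type's action by its prior probability.
E[Defend B] = 2/3·8 + 1/3·(-2) = 16/3 + (-2/3) = 14/3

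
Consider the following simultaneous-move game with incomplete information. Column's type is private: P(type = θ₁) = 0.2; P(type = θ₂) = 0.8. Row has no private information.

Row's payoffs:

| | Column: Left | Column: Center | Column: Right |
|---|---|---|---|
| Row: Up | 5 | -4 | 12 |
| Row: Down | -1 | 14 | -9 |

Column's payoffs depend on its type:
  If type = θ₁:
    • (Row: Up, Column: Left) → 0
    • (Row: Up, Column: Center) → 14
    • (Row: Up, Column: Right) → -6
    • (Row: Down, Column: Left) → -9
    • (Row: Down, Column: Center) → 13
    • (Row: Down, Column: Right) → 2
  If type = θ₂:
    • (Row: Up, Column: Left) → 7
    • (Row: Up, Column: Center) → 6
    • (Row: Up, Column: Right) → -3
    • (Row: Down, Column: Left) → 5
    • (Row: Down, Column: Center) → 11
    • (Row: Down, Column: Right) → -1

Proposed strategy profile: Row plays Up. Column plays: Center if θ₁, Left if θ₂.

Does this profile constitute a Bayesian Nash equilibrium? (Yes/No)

Row plays Up: E[Up] = 0.2·(-4) + 0.8·(5) = 3.2; E[Down] = 2. Best-responding. ✓
Column (type θ₁), facing Up: Left gives 0, Center gives 14, Right gives -6. Proposed Center is best. ✓
Column (type θ₂), facing Up: Left gives 7, Center gives 6, Right gives -3. Proposed Left is best. ✓

Yes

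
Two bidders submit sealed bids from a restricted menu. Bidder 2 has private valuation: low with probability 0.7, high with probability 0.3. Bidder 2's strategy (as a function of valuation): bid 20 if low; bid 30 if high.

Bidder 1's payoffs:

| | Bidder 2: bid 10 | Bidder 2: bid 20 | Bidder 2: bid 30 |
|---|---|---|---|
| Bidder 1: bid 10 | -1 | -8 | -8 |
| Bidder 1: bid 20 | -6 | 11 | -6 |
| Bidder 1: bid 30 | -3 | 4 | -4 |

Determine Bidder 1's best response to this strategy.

Compute Bidder 1's expected payoff for each action, taking the expectation over Bidder 2's type.
E[bid 10] = 0.7·(-8) + 0.3·(-8) = -8
E[bid 20] = 0.7·(11) + 0.3·(-6) = 5.9
E[bid 30] = 0.7·(4) + 0.3·(-4) = 1.6
Best response: bid 20 (5.9 is the largest).

bid 20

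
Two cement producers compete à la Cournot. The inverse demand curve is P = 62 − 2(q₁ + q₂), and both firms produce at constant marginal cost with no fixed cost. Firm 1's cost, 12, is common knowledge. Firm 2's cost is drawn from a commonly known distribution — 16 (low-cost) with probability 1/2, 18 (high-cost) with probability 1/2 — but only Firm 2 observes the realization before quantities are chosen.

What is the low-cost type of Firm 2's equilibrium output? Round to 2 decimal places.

Firm 2 with cost c maximizes (62 − 2(q₁+q₂) − c)·q₂, giving q₂(c) = (62 − c − 2q₁)/4.
E[c₂] = 1/2·16 + 1/2·18 = 17
Firm 1's FOC against E[q₂] yields q₁ = (62 − 2·12 + E[c₂])/6 = (62 − 24 + 17)/6 = 9.16667.
q₂(low-cost) = (62 − 16 − 2·9.16667)/4 = 6.91667.

6.92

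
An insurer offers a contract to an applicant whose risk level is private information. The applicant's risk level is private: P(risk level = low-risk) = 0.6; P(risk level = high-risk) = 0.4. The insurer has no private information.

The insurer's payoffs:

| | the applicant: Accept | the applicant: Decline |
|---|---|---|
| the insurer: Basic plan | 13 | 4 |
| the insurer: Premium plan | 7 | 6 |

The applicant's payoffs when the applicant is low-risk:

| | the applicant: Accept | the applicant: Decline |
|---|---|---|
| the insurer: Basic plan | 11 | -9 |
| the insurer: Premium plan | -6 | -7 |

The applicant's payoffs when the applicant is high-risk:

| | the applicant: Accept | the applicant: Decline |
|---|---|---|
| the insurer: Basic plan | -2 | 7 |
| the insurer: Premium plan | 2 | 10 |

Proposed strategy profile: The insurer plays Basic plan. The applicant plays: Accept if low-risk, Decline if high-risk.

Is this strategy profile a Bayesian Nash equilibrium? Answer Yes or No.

Yes

The insurer plays Basic plan: E[Basic plan] = 0.6·(13) + 0.4·(4) = 9.4; E[Premium plan] = 6.6. Best-responding. ✓
The applicant (risk level low-risk), facing Basic plan: Accept gives 11, Decline gives -9. Proposed Accept is best. ✓
The applicant (risk level high-risk), facing Basic plan: Accept gives -2, Decline gives 7. Proposed Decline is best. ✓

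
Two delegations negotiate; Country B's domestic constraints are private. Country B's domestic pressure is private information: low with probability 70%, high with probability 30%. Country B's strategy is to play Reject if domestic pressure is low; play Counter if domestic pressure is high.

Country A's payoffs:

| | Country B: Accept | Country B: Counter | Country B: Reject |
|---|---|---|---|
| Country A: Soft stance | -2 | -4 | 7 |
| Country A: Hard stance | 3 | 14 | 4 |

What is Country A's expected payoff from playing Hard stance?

E[Hard stance] = 0.7·4 + 0.3·14 = 2.8 + 4.2 = 7

7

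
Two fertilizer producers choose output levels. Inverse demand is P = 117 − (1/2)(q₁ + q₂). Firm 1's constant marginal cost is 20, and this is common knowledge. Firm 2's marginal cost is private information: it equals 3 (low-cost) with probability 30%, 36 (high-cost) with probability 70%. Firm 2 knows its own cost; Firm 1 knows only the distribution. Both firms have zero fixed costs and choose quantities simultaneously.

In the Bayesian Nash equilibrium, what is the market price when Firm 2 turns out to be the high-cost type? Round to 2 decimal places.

Firm 2 with cost c maximizes (117 − (1/2)(q₁+q₂) − c)·q₂, giving q₂(c) = (117 − c − (1/2)q₁).
E[c₂] = 0.3·3 + 0.7·36 = 26.1
Firm 1's FOC against E[q₂] yields q₁ = (117 − 2·20 + E[c₂])/(3/2) = (117 − 40 + 26.1)/(3/2) = 68.7333.
q₂(high-cost) = 46.6333, so P = 117 − (1/2)·(68.7333 + 46.6333) = 59.3167.

59.32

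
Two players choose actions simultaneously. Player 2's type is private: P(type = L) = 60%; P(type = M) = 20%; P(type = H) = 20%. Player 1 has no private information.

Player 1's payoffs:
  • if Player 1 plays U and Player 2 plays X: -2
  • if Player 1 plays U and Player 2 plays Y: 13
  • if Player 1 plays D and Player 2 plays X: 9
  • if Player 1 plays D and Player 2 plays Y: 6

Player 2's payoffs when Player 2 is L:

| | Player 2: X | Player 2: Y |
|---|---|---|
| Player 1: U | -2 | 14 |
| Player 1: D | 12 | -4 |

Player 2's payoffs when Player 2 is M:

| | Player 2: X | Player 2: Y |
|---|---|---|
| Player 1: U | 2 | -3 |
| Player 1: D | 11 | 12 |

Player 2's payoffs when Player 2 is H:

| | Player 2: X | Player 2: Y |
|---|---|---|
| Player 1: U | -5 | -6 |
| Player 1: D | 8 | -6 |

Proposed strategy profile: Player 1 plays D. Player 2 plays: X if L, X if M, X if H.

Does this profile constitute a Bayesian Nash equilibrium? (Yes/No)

Player 1 plays D: E[D] = 0.6·(9) + 0.2·(9) + 0.2·(9) = 9; E[U] = -2. Best-responding. ✓
Player 2 (type L), facing D: X gives 12, Y gives -4. Proposed X is best. ✓
Player 2 (type M), facing D: X gives 11, Y gives 12. Proposed X is not best — profitable deviation exists. ✗
Player 2 (type H), facing D: X gives 8, Y gives -6. Proposed X is best. ✓

No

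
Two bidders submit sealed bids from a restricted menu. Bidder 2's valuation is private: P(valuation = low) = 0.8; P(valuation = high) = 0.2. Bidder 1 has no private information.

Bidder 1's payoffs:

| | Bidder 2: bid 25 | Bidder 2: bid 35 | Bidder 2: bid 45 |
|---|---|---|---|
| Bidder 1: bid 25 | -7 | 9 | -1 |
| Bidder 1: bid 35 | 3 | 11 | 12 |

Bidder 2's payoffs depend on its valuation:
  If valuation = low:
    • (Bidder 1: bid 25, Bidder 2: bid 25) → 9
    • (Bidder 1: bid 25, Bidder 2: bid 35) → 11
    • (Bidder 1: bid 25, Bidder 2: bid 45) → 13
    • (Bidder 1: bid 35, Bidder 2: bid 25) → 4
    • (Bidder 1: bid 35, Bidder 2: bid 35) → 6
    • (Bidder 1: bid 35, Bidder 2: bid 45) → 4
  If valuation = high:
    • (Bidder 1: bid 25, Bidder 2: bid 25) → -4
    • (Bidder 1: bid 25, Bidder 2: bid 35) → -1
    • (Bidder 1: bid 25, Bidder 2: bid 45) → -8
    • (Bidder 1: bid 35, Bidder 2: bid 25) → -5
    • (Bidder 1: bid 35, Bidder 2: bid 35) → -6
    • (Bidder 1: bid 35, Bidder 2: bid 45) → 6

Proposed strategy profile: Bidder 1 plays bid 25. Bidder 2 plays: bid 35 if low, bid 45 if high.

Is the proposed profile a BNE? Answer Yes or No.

A profile is a BNE iff every type of every player is best-responding given beliefs about the other side.
Bidder 1 plays bid 25: E[bid 25] = 0.8·(9) + 0.2·(-1) = 7; E[bid 35] = 11.2. Not best-responding. ✗
Bidder 2 (valuation low), facing bid 25: bid 25 gives 9, bid 35 gives 11, bid 45 gives 13. Proposed bid 35 is not best — profitable deviation exists. ✗
Bidder 2 (valuation high), facing bid 25: bid 25 gives -4, bid 35 gives -1, bid 45 gives -8. Proposed bid 45 is not best — profitable deviation exists. ✗

No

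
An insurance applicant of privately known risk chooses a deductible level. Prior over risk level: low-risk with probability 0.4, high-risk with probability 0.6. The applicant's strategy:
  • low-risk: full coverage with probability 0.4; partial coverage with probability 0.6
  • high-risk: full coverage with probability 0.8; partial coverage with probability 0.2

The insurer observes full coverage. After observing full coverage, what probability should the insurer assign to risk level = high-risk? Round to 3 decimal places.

0.750

P(full coverage) = 0.4·0.4 + 0.6·0.8 = 0.64
P(high-risk | full coverage) = (0.6·0.8) / 0.64 = 0.48 / 0.64 = 0.75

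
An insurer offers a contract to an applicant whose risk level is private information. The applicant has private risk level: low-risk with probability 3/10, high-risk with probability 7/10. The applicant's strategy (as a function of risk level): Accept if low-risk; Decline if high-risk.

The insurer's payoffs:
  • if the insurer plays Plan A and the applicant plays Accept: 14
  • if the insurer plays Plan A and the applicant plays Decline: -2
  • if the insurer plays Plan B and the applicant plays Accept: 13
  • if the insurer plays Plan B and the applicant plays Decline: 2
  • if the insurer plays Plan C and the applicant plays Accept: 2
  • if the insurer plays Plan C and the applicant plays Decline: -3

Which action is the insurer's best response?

E[Plan A] = 3/10·(14) + 7/10·(-2) = 14/5
E[Plan B] = 3/10·(13) + 7/10·(2) = 53/10
E[Plan C] = 3/10·(2) + 7/10·(-3) = -3/2
Best response: Plan B (53/10 is the largest).

Plan B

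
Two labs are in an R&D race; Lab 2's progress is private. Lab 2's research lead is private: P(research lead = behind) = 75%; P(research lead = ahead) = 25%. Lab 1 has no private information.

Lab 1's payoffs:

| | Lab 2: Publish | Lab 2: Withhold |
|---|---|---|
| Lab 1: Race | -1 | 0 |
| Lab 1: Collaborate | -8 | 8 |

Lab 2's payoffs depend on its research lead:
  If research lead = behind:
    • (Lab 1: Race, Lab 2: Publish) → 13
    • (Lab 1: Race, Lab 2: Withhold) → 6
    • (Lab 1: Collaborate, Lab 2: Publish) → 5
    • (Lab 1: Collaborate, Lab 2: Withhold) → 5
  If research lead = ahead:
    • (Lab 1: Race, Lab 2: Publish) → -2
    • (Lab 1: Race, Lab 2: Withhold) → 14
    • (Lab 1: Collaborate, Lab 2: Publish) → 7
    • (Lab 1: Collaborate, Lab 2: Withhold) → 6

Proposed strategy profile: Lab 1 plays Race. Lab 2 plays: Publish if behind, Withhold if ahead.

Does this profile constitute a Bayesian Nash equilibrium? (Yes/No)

Lab 1 plays Race: E[Race] = 0.75·(-1) + 0.25·(0) = -0.75; E[Collaborate] = -4. Best-responding. ✓
Lab 2 (research lead behind), facing Race: Publish gives 13, Withhold gives 6. Proposed Publish is best. ✓
Lab 2 (research lead ahead), facing Race: Publish gives -2, Withhold gives 14. Proposed Withhold is best. ✓

Yes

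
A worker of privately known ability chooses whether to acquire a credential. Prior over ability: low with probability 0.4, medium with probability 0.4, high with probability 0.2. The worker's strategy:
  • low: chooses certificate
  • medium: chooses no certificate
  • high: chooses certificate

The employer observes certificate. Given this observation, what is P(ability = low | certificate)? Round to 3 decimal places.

0.667

P(certificate) = 0.4·1 + 0.4·0 + 0.2·1 = 0.6
P(low | certificate) = (0.4·1) / 0.6 = 0.4 / 0.6 = 0.666667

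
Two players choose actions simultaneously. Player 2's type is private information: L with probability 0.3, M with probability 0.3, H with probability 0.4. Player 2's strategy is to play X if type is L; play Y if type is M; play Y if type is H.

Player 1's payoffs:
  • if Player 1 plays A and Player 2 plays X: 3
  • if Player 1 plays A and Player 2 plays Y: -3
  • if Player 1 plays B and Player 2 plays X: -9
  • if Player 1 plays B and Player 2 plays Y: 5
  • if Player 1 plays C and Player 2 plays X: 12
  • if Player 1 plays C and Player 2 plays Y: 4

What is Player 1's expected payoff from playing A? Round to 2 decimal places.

Take the expectation over Player 2's type, weighting each type's action by its prior probability.
E[A] = 0.3·3 + 0.3·(-3) + 0.4·(-3) = 0.9 + (-0.9) + (-1.2) = -1.2

-1.20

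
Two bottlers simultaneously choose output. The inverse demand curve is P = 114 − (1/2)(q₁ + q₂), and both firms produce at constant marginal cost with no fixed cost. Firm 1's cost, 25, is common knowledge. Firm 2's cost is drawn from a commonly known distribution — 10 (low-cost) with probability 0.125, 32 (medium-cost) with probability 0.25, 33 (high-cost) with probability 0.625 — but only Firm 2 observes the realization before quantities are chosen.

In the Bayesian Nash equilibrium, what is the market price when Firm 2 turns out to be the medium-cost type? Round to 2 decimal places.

Firm 2 with cost c maximizes (114 − (1/2)(q₁+q₂) − c)·q₂, giving q₂(c) = (114 − c − (1/2)q₁).
E[c₂] = 0.125·10 + 0.25·32 + 0.625·33 = 29.875
Firm 1's FOC against E[q₂] yields q₁ = (114 − 2·25 + E[c₂])/(3/2) = (114 − 50 + 29.875)/(3/2) = 62.5833.
q₂(medium-cost) = 50.7083, so P = 114 − (1/2)·(62.5833 + 50.7083) = 57.3542.

57.35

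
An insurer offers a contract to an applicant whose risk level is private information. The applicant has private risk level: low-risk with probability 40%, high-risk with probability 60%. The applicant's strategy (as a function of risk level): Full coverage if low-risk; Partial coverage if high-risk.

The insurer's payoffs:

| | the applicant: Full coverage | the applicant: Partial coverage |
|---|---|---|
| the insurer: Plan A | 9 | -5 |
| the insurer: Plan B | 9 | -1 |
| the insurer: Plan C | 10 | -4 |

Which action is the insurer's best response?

Plan B

E[Plan A] = 0.4·(9) + 0.6·(-5) = 0.6
E[Plan B] = 0.4·(9) + 0.6·(-1) = 3
E[Plan C] = 0.4·(10) + 0.6·(-4) = 1.6
Best response: Plan B (3 is the largest).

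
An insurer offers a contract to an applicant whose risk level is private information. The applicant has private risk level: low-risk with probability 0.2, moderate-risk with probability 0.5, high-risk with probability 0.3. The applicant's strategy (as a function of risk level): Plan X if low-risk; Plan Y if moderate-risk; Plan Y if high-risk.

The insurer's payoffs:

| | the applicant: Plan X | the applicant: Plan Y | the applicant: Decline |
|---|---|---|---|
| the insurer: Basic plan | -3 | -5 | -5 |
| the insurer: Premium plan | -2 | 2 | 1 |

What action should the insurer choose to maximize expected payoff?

Premium plan

Compute the insurer's expected payoff for each action, taking the expectation over the applicant's type.
E[Basic plan] = 0.2·(-3) + 0.5·(-5) + 0.3·(-5) = -4.6
E[Premium plan] = 0.2·(-2) + 0.5·(2) + 0.3·(2) = 1.2
Best response: Premium plan (1.2 is the largest).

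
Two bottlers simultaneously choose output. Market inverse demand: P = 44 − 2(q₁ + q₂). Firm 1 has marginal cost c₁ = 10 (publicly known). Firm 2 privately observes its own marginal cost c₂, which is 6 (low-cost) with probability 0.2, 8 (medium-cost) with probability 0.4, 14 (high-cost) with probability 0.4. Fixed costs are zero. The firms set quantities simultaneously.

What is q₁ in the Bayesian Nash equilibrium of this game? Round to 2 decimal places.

5.67

Each type of Firm 2 best-responds to q₁; Firm 1 best-responds to the expected q₂ over Firm 2's types.
Firm 2 with cost c maximizes (44 − 2(q₁+q₂) − c)·q₂, giving q₂(c) = (44 − c − 2q₁)/4.
E[c₂] = 0.2·6 + 0.4·8 + 0.4·14 = 10
Firm 1's FOC against E[q₂] yields q₁ = (44 − 2·10 + E[c₂])/6 = (44 − 20 + 10)/6 = 5.66667.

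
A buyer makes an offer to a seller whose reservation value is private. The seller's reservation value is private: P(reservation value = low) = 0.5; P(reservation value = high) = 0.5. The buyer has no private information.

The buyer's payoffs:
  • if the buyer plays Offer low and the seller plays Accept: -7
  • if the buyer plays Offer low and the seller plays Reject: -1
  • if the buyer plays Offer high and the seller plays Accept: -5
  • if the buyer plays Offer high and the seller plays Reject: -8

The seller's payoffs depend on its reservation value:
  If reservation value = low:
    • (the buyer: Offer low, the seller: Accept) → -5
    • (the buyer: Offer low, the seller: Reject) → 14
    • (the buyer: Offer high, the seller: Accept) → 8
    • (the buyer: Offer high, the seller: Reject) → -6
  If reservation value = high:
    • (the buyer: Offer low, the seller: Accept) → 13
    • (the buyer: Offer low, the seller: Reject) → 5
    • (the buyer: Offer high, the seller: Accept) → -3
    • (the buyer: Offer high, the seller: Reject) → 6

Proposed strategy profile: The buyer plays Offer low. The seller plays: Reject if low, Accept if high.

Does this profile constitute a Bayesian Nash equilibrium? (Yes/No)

The buyer plays Offer low: E[Offer low] = 0.5·(-1) + 0.5·(-7) = -4; E[Offer high] = -6.5. Best-responding. ✓
The seller (reservation value low), facing Offer low: Accept gives -5, Reject gives 14. Proposed Reject is best. ✓
The seller (reservation value high), facing Offer low: Accept gives 13, Reject gives 5. Proposed Accept is best. ✓

Yes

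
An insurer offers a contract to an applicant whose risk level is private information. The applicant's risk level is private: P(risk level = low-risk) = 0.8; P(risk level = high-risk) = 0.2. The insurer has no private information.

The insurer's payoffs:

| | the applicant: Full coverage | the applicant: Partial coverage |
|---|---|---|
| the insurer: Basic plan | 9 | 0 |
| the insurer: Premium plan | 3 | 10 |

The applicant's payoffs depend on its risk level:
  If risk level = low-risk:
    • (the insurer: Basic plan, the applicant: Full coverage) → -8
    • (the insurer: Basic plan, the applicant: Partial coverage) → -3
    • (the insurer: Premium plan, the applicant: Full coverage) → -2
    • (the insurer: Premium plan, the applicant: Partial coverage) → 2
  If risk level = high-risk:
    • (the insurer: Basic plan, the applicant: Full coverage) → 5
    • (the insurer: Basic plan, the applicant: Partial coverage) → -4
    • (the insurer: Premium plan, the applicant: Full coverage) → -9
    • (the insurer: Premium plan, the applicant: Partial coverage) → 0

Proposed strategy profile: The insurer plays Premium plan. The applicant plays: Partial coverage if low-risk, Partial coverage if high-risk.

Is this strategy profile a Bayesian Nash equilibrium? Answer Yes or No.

Yes

The insurer plays Premium plan: E[Premium plan] = 0.8·(10) + 0.2·(10) = 10; E[Basic plan] = 0. Best-responding. ✓
The applicant (risk level low-risk), facing Premium plan: Full coverage gives -2, Partial coverage gives 2. Proposed Partial coverage is best. ✓
The applicant (risk level high-risk), facing Premium plan: Full coverage gives -9, Partial coverage gives 0. Proposed Partial coverage is best. ✓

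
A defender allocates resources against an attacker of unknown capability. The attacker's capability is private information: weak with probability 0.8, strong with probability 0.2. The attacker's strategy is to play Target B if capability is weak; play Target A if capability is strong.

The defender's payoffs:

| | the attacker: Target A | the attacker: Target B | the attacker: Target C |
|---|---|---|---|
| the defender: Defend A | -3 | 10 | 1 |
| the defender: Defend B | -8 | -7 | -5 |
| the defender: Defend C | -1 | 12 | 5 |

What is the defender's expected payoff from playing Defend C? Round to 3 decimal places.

9.400

E[Defend C] = 0.8·12 + 0.2·(-1) = 9.6 + (-0.2) = 9.4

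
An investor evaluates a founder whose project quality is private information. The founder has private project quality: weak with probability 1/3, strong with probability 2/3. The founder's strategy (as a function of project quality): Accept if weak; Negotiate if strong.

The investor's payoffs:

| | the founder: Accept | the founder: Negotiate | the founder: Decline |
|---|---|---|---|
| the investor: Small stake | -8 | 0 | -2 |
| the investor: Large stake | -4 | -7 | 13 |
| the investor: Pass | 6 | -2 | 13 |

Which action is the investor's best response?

Pass

E[Small stake] = 1/3·(-8) + 2/3·(0) = -8/3
E[Large stake] = 1/3·(-4) + 2/3·(-7) = -6
E[Pass] = 1/3·(6) + 2/3·(-2) = 2/3
Best response: Pass (2/3 is the largest).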